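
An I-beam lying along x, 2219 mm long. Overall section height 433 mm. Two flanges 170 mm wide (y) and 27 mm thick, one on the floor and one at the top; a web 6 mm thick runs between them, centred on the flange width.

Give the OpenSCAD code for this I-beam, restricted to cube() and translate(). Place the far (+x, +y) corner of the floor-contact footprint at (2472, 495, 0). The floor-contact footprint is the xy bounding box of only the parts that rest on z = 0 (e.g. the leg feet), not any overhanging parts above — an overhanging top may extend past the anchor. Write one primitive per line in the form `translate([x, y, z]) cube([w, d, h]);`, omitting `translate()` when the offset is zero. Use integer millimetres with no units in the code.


translate([253, 325, 0]) cube([2219, 170, 27]);
translate([253, 407, 27]) cube([2219, 6, 379]);
translate([253, 325, 406]) cube([2219, 170, 27]);


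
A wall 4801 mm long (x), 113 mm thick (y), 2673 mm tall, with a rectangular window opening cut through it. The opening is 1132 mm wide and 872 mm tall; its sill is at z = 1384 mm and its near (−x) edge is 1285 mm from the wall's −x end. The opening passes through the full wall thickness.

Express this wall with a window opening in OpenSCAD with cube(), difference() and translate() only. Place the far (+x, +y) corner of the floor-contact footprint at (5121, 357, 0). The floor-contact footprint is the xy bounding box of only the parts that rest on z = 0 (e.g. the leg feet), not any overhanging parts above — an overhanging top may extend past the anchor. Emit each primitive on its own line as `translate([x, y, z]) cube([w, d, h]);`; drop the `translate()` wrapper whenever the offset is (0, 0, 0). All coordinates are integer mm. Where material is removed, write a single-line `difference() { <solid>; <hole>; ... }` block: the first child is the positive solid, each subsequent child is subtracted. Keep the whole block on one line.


difference() { translate([320, 244, 0]) cube([4801, 113, 2673]); translate([1605, 244, 1384]) cube([1132, 113, 872]); }


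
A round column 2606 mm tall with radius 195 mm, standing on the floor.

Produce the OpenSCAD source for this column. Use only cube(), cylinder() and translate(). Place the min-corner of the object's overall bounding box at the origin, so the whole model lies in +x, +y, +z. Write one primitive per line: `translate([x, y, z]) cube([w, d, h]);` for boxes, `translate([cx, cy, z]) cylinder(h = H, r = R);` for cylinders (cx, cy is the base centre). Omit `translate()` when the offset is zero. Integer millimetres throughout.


translate([195, 195, 0]) cylinder(h = 2606, r = 195);


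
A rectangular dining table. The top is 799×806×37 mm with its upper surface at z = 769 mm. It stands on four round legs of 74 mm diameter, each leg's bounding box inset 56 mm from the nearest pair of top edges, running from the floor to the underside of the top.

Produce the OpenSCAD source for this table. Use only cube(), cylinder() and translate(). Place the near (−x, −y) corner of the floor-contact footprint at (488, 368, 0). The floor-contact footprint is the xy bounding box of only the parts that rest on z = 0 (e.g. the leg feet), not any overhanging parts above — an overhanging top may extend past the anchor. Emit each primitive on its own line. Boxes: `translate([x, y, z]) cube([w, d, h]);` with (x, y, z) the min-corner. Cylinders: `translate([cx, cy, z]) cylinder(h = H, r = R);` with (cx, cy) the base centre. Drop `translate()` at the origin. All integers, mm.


// leg_h = 769 - 37 = 732
translate([432, 312, 732]) cube([799, 806, 37]);
translate([525, 405, 0]) cylinder(h = 732, r = 37);
translate([1138, 405, 0]) cylinder(h = 732, r = 37);
translate([525, 1025, 0]) cylinder(h = 732, r = 37);
translate([1138, 1025, 0]) cylinder(h = 732, r = 37);


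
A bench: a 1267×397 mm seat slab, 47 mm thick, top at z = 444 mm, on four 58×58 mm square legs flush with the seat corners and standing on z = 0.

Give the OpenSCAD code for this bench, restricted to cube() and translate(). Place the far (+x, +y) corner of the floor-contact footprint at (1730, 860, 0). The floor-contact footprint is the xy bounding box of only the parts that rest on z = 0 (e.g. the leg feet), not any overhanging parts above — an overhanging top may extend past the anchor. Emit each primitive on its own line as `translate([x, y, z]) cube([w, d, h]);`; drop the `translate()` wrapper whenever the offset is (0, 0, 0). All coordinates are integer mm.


// leg_h = 444 − 47 = 397
translate([463, 463, 397]) cube([1267, 397, 47]);
translate([463, 463, 0]) cube([58, 58, 397]);
translate([463, 802, 0]) cube([58, 58, 397]);
translate([1672, 463, 0]) cube([58, 58, 397]);
translate([1672, 802, 0]) cube([58, 58, 397]);


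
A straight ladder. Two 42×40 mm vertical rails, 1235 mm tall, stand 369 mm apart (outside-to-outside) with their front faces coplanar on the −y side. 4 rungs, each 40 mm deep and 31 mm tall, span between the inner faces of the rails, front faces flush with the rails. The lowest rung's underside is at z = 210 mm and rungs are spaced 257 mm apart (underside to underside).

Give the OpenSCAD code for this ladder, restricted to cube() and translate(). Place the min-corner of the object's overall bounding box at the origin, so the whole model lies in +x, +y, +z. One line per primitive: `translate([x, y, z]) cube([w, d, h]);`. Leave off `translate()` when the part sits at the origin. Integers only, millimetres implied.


cube([42, 40, 1235]);
translate([327, 0, 0]) cube([42, 40, 1235]);
translate([42, 0, 210]) cube([285, 40, 31]);
translate([42, 0, 467]) cube([285, 40, 31]);
translate([42, 0, 724]) cube([285, 40, 31]);
translate([42, 0, 981]) cube([285, 40, 31]);


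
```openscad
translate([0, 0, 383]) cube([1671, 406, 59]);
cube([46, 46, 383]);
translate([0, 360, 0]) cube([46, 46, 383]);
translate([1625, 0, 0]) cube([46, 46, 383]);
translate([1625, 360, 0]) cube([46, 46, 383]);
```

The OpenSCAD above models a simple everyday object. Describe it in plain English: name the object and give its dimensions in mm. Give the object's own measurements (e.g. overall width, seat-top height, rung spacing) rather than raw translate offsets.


A long wooden bench with a 1671 mm (x) × 406 mm (y) seat, 59 mm thick, its top surface 442 mm above the floor. Four 46 mm square legs at the seat corners, flush with the edges, run from z = 0 to the seat underside.


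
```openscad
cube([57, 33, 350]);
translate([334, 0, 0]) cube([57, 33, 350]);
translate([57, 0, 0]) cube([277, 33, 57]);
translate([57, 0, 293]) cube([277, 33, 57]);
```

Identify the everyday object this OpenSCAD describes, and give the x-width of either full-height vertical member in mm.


A picture frame. The border width is 57 mm.

Four thin pieces enclosing a rectangular opening — a picture frame. The two full-height stiles are 350 mm tall; the top rail sits at z = 293 and is 57 mm tall, so the border above the opening is 350 − 293 = 57 mm, matching the stile x-width.


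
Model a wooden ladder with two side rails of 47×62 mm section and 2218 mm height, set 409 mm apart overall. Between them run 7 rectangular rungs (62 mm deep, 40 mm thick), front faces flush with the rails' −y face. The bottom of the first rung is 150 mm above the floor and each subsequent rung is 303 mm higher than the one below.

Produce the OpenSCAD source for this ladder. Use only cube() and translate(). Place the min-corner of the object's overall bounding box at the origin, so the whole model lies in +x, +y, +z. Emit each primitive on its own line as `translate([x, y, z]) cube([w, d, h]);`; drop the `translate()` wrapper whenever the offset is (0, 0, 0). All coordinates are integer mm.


cube([47, 62, 2218]);
translate([362, 0, 0]) cube([47, 62, 2218]);
translate([47, 0, 150]) cube([315, 62, 40]);
translate([47, 0, 453]) cube([315, 62, 40]);
translate([47, 0, 756]) cube([315, 62, 40]);
translate([47, 0, 1059]) cube([315, 62, 40]);
translate([47, 0, 1362]) cube([315, 62, 40]);
translate([47, 0, 1665]) cube([315, 62, 40]);
translate([47, 0, 1968]) cube([315, 62, 40]);


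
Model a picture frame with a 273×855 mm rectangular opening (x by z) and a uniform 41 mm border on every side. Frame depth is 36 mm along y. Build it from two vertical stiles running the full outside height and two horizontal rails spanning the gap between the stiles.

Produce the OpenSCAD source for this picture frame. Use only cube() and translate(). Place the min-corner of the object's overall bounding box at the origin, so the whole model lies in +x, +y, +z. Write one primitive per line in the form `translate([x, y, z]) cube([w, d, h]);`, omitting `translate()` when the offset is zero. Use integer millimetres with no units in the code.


cube([41, 36, 937]);
translate([314, 0, 0]) cube([41, 36, 937]);
translate([41, 0, 0]) cube([273, 36, 41]);
translate([41, 0, 896]) cube([273, 36, 41]);


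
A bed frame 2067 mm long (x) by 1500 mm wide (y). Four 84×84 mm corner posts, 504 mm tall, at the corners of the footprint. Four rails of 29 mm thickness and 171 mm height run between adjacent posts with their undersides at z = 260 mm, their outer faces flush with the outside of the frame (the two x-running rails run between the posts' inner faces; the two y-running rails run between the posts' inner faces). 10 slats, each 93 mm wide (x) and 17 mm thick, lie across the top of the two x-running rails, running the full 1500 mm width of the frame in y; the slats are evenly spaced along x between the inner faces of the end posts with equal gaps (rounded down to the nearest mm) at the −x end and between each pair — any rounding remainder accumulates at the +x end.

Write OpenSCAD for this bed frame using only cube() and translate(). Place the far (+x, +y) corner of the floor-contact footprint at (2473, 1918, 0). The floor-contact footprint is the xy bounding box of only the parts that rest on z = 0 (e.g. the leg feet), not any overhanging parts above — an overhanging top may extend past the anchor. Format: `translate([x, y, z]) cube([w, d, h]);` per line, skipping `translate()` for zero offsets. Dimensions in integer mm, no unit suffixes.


translate([406, 418, 0]) cube([84, 84, 504]);
translate([406, 1834, 0]) cube([84, 84, 504]);
translate([2389, 418, 0]) cube([84, 84, 504]);
translate([2389, 1834, 0]) cube([84, 84, 504]);
translate([490, 418, 260]) cube([1899, 29, 171]);
translate([490, 1889, 260]) cube([1899, 29, 171]);
translate([406, 502, 260]) cube([29, 1332, 171]);
translate([2444, 502, 260]) cube([29, 1332, 171]);
translate([578, 418, 431]) cube([93, 1500, 17]);
translate([759, 418, 431]) cube([93, 1500, 17]);
translate([940, 418, 431]) cube([93, 1500, 17]);
translate([1121, 418, 431]) cube([93, 1500, 17]);
translate([1302, 418, 431]) cube([93, 1500, 17]);
translate([1483, 418, 431]) cube([93, 1500, 17]);
translate([1664, 418, 431]) cube([93, 1500, 17]);
translate([1845, 418, 431]) cube([93, 1500, 17]);
translate([2026, 418, 431]) cube([93, 1500, 17]);
translate([2207, 418, 431]) cube([93, 1500, 17]);


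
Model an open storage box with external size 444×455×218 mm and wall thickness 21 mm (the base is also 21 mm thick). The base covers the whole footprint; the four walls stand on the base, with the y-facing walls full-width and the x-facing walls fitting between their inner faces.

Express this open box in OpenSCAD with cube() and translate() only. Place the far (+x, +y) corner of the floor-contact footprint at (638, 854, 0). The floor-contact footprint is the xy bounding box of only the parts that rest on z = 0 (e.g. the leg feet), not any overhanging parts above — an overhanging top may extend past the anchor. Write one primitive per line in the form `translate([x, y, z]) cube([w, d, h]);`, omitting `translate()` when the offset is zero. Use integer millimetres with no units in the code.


translate([194, 399, 0]) cube([444, 455, 21]);
translate([194, 399, 21]) cube([444, 21, 197]);
translate([194, 833, 21]) cube([444, 21, 197]);
translate([194, 420, 21]) cube([21, 413, 197]);
translate([617, 420, 21]) cube([21, 413, 197]);


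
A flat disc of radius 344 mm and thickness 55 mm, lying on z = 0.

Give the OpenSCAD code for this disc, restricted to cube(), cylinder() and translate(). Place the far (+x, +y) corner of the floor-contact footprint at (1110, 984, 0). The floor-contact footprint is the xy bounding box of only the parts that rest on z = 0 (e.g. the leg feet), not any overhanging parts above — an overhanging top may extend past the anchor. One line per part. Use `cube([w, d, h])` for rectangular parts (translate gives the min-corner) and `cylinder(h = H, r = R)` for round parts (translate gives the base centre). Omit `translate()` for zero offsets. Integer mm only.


translate([766, 640, 0]) cylinder(h = 55, r = 344);


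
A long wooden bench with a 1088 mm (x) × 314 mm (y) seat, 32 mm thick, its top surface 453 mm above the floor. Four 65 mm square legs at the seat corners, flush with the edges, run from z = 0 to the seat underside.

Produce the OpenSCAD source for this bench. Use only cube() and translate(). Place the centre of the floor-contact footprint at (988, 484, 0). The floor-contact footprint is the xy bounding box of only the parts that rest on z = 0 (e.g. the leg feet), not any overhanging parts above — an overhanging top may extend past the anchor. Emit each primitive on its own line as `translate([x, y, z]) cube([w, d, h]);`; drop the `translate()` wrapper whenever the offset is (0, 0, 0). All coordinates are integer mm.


translate([444, 327, 421]) cube([1088, 314, 32]);
translate([444, 327, 0]) cube([65, 65, 421]);
translate([444, 576, 0]) cube([65, 65, 421]);
translate([1467, 327, 0]) cube([65, 65, 421]);
translate([1467, 576, 0]) cube([65, 65, 421]);


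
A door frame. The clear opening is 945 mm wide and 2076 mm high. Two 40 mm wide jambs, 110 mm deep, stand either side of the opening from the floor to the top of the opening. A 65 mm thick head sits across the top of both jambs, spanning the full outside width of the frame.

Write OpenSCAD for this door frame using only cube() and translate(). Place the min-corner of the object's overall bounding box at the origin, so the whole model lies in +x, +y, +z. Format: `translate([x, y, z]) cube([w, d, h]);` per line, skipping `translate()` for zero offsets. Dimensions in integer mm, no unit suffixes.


cube([40, 110, 2076]);
translate([985, 0, 0]) cube([40, 110, 2076]);
translate([0, 0, 2076]) cube([1025, 110, 65]);


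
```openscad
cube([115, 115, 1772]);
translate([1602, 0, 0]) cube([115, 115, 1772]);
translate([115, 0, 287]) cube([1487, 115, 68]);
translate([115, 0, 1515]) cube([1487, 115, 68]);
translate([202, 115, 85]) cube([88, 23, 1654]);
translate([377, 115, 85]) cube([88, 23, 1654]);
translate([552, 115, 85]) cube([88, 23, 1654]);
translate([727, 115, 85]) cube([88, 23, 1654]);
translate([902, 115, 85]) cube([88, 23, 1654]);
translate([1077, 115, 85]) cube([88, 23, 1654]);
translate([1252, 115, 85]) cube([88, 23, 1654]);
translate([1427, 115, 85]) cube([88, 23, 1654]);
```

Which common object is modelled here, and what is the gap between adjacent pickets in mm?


A fence section. The picket gap is 87 mm.

Two posts, two rails, 8 pickets — a fence section. Span 1487 mm holds 8 pickets of 88 mm with 9 equal gaps: ⌊(1487 − 8·88) / 9⌋ = 87 mm.


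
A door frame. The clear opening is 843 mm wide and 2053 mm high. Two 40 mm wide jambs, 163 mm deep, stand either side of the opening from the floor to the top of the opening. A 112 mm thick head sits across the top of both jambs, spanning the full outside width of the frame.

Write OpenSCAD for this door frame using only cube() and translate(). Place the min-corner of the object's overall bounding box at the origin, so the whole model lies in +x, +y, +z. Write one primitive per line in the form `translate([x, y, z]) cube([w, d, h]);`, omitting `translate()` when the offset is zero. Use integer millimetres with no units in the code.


cube([40, 163, 2053]);
translate([883, 0, 0]) cube([40, 163, 2053]);
translate([0, 0, 2053]) cube([923, 163, 112]);


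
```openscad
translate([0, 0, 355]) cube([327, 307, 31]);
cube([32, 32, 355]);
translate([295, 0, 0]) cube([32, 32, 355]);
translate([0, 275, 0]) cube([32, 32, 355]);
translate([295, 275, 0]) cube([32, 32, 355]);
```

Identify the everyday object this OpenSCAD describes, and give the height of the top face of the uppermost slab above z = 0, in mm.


A stool. The seat height is 386 mm.

A 327×307×31 slab at z = 355 on four corner posts — a stool. The seat top is 355 + 31 = 386 mm.


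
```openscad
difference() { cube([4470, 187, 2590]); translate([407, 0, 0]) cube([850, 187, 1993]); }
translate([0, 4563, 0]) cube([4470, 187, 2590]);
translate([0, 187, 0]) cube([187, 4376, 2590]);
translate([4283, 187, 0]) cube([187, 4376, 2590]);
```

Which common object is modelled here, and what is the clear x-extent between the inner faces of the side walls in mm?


A single room. The interior width is 4096 mm.

Four walls enclosing a rectangle with a door in the front wall — a room. Outside width 4470 minus two 187 mm walls gives 4096 mm.


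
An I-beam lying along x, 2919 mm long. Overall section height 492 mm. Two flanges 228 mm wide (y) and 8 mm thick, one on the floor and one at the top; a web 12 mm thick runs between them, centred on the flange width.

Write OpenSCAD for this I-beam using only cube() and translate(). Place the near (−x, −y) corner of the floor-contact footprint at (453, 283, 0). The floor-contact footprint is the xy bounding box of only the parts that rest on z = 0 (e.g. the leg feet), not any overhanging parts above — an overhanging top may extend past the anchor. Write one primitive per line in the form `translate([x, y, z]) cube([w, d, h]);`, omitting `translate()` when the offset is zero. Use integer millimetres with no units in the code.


translate([453, 283, 0]) cube([2919, 228, 8]);
translate([453, 391, 8]) cube([2919, 12, 476]);
translate([453, 283, 484]) cube([2919, 228, 8]);


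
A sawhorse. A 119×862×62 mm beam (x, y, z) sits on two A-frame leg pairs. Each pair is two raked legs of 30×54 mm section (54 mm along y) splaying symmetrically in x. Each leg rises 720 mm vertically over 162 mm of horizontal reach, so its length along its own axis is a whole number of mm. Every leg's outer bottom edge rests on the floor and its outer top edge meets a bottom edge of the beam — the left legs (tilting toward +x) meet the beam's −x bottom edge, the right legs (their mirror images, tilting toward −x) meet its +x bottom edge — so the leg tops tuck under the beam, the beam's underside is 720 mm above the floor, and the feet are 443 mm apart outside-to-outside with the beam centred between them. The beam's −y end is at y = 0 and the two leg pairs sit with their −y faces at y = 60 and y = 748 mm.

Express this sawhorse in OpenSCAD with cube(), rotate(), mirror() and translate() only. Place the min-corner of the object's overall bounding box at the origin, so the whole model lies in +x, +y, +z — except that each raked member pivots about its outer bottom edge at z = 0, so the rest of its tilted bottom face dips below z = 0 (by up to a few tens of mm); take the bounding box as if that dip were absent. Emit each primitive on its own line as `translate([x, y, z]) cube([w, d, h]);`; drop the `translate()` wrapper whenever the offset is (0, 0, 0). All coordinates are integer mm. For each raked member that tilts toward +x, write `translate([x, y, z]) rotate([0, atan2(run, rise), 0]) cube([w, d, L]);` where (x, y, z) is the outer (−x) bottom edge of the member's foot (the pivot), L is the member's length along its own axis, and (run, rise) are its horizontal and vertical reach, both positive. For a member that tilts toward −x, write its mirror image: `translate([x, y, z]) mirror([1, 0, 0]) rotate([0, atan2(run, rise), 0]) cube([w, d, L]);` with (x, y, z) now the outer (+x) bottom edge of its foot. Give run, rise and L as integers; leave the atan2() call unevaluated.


translate([162, 0, 720]) cube([119, 862, 62]);
translate([0, 60, 0]) rotate([0, atan2(162, 720), 0]) cube([30, 54, 738]);
translate([443, 60, 0]) mirror([1, 0, 0]) rotate([0, atan2(162, 720), 0]) cube([30, 54, 738]);
translate([0, 748, 0]) rotate([0, atan2(162, 720), 0]) cube([30, 54, 738]);
translate([443, 748, 0]) mirror([1, 0, 0]) rotate([0, atan2(162, 720), 0]) cube([30, 54, 738]);


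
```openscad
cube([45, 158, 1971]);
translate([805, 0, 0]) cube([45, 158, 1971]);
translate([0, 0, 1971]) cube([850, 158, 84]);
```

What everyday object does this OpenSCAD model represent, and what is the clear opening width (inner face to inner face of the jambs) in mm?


A door frame. The clear opening width is 760 mm.

Two 1971 mm tall posts with a header on top — a door frame. The left jamb is 45 mm wide at x = 0; the right jamb starts at x = 805. The clear opening is 805 − 45 = 760 mm.


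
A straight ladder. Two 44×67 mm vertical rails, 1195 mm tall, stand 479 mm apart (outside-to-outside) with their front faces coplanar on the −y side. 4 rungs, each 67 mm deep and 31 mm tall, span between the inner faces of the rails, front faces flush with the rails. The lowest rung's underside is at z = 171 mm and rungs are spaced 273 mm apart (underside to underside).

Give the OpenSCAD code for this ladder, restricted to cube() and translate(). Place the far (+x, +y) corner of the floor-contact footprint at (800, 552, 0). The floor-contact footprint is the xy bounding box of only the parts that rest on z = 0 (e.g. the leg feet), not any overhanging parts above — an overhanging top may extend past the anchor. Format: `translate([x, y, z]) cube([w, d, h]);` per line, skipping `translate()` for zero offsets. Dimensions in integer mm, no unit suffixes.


// rung span = 479 - 2*44 = 391
// rung[k] z = 171 + k*273
translate([321, 485, 0]) cube([44, 67, 1195]);
translate([756, 485, 0]) cube([44, 67, 1195]);
translate([365, 485, 171]) cube([391, 67, 31]);
translate([365, 485, 444]) cube([391, 67, 31]);
translate([365, 485, 717]) cube([391, 67, 31]);
translate([365, 485, 990]) cube([391, 67, 31]);


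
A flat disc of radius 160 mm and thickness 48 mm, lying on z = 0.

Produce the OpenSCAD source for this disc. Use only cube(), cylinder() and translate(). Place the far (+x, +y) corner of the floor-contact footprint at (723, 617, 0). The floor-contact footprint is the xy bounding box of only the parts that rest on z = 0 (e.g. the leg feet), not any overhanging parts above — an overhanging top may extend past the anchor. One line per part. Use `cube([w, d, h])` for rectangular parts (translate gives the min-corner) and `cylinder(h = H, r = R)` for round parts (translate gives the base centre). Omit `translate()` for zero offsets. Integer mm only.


translate([563, 457, 0]) cylinder(h = 48, r = 160);


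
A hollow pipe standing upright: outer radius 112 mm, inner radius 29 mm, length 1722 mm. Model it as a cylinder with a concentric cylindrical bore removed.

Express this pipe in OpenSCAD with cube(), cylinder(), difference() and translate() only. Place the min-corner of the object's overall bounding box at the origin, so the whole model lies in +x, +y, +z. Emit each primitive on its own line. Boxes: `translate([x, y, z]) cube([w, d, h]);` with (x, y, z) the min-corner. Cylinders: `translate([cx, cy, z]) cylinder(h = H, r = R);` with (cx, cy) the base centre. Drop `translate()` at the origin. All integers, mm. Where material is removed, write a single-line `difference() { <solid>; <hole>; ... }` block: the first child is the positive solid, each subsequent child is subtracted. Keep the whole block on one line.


difference() { translate([112, 112, 0]) cylinder(h = 1722, r = 112); translate([112, 112, 0]) cylinder(h = 1722, r = 29); }


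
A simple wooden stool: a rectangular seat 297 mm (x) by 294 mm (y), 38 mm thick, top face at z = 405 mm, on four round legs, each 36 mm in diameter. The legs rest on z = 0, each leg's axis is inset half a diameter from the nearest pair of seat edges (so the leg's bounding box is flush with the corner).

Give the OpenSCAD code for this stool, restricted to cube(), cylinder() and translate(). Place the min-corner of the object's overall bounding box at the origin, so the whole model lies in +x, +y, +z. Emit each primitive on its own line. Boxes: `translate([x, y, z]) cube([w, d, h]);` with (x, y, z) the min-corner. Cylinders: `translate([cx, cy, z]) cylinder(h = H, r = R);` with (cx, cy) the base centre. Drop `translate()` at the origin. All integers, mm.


translate([0, 0, 367]) cube([297, 294, 38]);
translate([18, 18, 0]) cylinder(h = 367, r = 18);
translate([279, 18, 0]) cylinder(h = 367, r = 18);
translate([18, 276, 0]) cylinder(h = 367, r = 18);
translate([279, 276, 0]) cylinder(h = 367, r = 18);


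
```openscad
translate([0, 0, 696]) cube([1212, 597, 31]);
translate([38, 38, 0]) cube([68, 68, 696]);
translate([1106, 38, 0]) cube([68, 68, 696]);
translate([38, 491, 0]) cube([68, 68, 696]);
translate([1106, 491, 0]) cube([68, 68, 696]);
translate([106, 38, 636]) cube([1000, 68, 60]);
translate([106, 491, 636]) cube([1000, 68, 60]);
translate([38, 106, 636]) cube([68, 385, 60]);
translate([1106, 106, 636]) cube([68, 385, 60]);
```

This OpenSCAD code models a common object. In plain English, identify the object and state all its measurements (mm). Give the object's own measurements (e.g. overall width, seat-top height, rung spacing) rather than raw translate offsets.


A table: top 1212 mm (x) × 597 mm (y), 31 mm thick, upper face at z = 727 mm, on four 68×68 mm square legs, each inset 38 mm from the nearest pair of top edges from z = 0 to the bottom of the top. Four apron rails, 68 mm thick and 60 mm tall, run between adjacent legs with their top edges flush with the underside of the top and their outer faces flush with the legs' outer faces.


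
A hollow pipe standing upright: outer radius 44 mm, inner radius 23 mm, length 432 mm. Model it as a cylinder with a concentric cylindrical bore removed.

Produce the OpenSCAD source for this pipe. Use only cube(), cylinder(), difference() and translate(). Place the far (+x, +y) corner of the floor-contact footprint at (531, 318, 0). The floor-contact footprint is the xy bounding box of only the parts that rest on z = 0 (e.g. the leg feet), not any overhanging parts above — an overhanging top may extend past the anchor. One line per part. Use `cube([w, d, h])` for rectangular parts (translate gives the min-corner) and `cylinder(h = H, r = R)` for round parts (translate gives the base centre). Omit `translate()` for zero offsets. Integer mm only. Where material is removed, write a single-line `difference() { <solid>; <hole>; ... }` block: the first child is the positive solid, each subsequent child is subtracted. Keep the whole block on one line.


difference() { translate([487, 274, 0]) cylinder(h = 432, r = 44); translate([487, 274, 0]) cylinder(h = 432, r = 23); }


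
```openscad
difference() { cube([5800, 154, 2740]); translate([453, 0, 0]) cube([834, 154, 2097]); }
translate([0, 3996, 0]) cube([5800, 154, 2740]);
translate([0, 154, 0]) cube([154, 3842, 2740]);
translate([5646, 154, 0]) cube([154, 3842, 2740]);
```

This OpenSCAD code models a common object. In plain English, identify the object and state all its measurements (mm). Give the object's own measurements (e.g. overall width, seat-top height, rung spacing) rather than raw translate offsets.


A single room: four walls, each 2740 mm tall and 154 mm thick, enclosing an outside footprint 5800×4150 mm (x × y), no floor or roof. The front and back walls (−y and +y sides) run the full x-width; the side walls fit between their inner faces. A door opening 834 mm wide and 2097 mm tall is cut through the front wall from the floor up, its −x edge 453 mm from the wall's −x end.


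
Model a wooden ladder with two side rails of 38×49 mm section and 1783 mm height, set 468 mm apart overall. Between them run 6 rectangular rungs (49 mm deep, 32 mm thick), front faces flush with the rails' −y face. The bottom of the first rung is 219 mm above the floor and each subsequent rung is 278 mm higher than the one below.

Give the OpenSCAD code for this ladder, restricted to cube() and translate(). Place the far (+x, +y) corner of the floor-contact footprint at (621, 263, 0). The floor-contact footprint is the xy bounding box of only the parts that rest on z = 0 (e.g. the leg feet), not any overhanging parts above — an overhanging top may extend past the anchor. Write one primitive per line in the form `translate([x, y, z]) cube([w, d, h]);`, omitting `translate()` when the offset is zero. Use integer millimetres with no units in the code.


translate([153, 214, 0]) cube([38, 49, 1783]);
translate([583, 214, 0]) cube([38, 49, 1783]);
translate([191, 214, 219]) cube([392, 49, 32]);
translate([191, 214, 497]) cube([392, 49, 32]);
translate([191, 214, 775]) cube([392, 49, 32]);
translate([191, 214, 1053]) cube([392, 49, 32]);
translate([191, 214, 1331]) cube([392, 49, 32]);
translate([191, 214, 1609]) cube([392, 49, 32]);


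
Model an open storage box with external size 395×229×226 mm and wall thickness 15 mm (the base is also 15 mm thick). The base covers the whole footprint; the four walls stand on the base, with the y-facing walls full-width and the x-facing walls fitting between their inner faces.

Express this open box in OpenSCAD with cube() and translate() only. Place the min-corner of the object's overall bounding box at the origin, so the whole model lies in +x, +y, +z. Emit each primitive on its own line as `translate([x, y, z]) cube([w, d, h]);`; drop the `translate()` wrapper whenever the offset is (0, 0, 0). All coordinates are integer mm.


cube([395, 229, 15]);
translate([0, 0, 15]) cube([395, 15, 211]);
translate([0, 214, 15]) cube([395, 15, 211]);
translate([0, 15, 15]) cube([15, 199, 211]);
translate([380, 15, 15]) cube([15, 199, 211]);


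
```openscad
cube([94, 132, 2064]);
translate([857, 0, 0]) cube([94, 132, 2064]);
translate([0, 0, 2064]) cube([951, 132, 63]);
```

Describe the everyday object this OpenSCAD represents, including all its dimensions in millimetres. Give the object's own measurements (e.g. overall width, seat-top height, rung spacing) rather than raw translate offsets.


A door frame. The clear opening is 763 mm wide and 2064 mm high. Two 94 mm wide jambs, 132 mm deep, stand either side of the opening from the floor to the top of the opening. A 63 mm thick head sits across the top of both jambs, spanning the full outside width of the frame.


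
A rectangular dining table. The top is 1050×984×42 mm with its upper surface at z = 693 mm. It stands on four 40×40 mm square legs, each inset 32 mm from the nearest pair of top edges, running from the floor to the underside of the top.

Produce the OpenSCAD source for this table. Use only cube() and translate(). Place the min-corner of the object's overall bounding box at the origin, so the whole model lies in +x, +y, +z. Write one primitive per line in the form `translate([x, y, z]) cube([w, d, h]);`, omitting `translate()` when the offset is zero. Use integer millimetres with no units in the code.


translate([0, 0, 651]) cube([1050, 984, 42]);
translate([32, 32, 0]) cube([40, 40, 651]);
translate([978, 32, 0]) cube([40, 40, 651]);
translate([32, 912, 0]) cube([40, 40, 651]);
translate([978, 912, 0]) cube([40, 40, 651]);


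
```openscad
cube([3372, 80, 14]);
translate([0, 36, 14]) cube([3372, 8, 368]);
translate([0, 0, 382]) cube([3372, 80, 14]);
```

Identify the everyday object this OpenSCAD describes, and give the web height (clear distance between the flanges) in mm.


An I-beam. The web height is 368 mm.

Two wide flanges with a thin centred web — an I-beam. Overall 396 mm minus two 14 mm flanges gives a web of 396 − 2·14 = 368 mm.


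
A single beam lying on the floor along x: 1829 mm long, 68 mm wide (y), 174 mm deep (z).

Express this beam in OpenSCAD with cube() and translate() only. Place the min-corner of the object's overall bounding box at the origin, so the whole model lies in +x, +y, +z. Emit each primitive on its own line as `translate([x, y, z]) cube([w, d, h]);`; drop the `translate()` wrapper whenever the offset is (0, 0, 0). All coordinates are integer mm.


cube([1829, 68, 174]);


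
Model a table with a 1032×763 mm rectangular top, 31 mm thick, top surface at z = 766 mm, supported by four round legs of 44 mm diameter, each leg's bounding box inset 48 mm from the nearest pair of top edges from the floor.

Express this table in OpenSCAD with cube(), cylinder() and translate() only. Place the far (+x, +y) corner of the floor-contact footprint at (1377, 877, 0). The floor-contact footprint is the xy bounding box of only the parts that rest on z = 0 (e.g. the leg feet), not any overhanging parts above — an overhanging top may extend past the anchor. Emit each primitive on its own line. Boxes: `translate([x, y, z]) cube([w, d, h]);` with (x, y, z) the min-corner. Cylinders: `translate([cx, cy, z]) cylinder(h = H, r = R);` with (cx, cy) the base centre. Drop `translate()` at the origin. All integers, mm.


// leg_h = 766 - 31 = 735
translate([393, 162, 735]) cube([1032, 763, 31]);
translate([463, 232, 0]) cylinder(h = 735, r = 22);
translate([1355, 232, 0]) cylinder(h = 735, r = 22);
translate([463, 855, 0]) cylinder(h = 735, r = 22);
translate([1355, 855, 0]) cylinder(h = 735, r = 22);


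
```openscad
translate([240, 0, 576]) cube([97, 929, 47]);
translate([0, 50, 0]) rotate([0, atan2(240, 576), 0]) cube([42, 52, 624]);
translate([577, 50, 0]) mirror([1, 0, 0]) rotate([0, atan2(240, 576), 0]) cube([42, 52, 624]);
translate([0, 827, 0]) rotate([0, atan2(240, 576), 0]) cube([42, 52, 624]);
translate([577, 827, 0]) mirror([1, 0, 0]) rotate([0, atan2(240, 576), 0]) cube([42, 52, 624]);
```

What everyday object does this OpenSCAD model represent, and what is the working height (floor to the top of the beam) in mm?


A sawhorse. The overall height is 623 mm.

A beam across two mirrored pairs of raked legs — a sawhorse. The beam's underside is at z = 576 (matching the legs' vertical rise in atan2(240, 576)) and the beam is 47 mm tall, so its top is at 576 + 47 = 623 mm. The raked legs top out at the beam's underside, so that is the highest point.


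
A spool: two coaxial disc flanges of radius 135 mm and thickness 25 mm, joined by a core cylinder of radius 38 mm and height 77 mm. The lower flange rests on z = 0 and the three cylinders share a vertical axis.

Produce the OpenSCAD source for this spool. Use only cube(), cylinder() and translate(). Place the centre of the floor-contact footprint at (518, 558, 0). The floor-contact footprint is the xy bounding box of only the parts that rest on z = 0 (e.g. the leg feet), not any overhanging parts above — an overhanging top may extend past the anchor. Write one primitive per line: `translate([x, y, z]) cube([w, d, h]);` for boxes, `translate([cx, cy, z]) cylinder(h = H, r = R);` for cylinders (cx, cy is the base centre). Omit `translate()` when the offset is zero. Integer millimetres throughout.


translate([518, 558, 0]) cylinder(h = 25, r = 135);
translate([518, 558, 25]) cylinder(h = 77, r = 38);
translate([518, 558, 102]) cylinder(h = 25, r = 135);


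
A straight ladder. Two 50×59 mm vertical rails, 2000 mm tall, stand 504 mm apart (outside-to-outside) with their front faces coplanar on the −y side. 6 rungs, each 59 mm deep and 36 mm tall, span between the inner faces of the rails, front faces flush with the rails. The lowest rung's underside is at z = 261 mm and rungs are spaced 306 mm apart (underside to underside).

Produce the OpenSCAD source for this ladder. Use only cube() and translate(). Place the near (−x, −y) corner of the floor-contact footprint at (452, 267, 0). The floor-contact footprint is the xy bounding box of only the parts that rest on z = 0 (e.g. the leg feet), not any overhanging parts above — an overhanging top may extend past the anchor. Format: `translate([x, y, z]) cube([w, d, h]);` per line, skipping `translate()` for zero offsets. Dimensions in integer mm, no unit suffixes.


translate([452, 267, 0]) cube([50, 59, 2000]);
translate([906, 267, 0]) cube([50, 59, 2000]);
translate([502, 267, 261]) cube([404, 59, 36]);
translate([502, 267, 567]) cube([404, 59, 36]);
translate([502, 267, 873]) cube([404, 59, 36]);
translate([502, 267, 1179]) cube([404, 59, 36]);
translate([502, 267, 1485]) cube([404, 59, 36]);
translate([502, 267, 1791]) cube([404, 59, 36]);


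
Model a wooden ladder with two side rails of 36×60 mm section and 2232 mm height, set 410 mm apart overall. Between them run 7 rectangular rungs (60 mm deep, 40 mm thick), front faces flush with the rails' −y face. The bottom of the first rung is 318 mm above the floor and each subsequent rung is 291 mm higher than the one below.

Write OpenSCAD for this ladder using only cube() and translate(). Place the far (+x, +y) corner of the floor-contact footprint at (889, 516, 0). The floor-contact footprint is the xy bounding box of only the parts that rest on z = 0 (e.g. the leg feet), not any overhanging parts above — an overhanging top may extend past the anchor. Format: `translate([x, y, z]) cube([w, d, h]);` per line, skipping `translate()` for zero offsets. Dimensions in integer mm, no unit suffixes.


translate([479, 456, 0]) cube([36, 60, 2232]);
translate([853, 456, 0]) cube([36, 60, 2232]);
translate([515, 456, 318]) cube([338, 60, 40]);
translate([515, 456, 609]) cube([338, 60, 40]);
translate([515, 456, 900]) cube([338, 60, 40]);
translate([515, 456, 1191]) cube([338, 60, 40]);
translate([515, 456, 1482]) cube([338, 60, 40]);
translate([515, 456, 1773]) cube([338, 60, 40]);
translate([515, 456, 2064]) cube([338, 60, 40]);


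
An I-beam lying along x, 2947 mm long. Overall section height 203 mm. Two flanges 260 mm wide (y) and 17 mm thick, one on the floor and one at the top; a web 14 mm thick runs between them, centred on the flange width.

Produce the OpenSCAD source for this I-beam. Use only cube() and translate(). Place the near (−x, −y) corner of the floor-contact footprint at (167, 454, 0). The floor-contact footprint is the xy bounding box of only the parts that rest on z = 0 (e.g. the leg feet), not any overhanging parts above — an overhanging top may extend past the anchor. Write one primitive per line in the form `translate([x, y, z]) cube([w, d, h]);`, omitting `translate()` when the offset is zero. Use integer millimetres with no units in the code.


translate([167, 454, 0]) cube([2947, 260, 17]);
translate([167, 577, 17]) cube([2947, 14, 169]);
translate([167, 454, 186]) cube([2947, 260, 17]);


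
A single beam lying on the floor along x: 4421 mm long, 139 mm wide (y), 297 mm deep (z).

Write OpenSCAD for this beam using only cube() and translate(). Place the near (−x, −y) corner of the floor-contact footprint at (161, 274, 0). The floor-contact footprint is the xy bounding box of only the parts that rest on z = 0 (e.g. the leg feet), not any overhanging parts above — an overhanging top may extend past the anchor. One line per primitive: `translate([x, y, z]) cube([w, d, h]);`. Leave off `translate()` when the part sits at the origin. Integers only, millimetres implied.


translate([161, 274, 0]) cube([4421, 139, 297]);


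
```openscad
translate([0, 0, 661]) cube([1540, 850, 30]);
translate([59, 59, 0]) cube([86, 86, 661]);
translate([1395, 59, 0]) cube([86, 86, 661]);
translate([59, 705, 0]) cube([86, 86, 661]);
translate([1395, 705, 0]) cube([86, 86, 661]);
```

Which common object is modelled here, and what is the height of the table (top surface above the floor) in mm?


A table. The table height is 691 mm.

A 1540×850×30 slab sits at z = 661 on four 86 mm square posts — a table. The top surface is at 661 + 30 = 691 mm.


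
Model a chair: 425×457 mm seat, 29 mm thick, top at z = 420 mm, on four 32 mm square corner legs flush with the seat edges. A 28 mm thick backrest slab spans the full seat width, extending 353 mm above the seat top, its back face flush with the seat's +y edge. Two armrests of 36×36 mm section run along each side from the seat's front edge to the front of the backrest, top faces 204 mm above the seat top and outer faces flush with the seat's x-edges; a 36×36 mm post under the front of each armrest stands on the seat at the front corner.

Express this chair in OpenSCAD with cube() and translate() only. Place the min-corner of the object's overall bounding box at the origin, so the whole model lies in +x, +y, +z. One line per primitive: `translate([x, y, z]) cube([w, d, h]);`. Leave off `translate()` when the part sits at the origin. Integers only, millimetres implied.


translate([0, 0, 391]) cube([425, 457, 29]);
cube([32, 32, 391]);
translate([393, 0, 0]) cube([32, 32, 391]);
translate([0, 425, 0]) cube([32, 32, 391]);
translate([393, 425, 0]) cube([32, 32, 391]);
translate([0, 429, 420]) cube([425, 28, 353]);
translate([0, 0, 588]) cube([36, 429, 36]);
translate([389, 0, 588]) cube([36, 429, 36]);
translate([0, 0, 420]) cube([36, 36, 168]);
translate([389, 0, 420]) cube([36, 36, 168]);
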